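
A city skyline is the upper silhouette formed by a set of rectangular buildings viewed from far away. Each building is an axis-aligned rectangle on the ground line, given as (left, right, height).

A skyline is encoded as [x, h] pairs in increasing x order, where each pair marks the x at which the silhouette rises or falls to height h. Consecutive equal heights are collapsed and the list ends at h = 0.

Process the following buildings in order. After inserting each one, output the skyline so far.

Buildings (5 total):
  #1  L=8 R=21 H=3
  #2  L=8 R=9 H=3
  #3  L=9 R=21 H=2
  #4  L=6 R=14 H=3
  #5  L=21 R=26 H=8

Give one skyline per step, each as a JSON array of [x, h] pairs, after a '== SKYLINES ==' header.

== SKYLINES ==
[[8,3],[21,0]]
[[8,3],[21,0]]
[[8,3],[21,0]]
[[6,3],[21,0]]
[[6,3],[21,8],[26,0]]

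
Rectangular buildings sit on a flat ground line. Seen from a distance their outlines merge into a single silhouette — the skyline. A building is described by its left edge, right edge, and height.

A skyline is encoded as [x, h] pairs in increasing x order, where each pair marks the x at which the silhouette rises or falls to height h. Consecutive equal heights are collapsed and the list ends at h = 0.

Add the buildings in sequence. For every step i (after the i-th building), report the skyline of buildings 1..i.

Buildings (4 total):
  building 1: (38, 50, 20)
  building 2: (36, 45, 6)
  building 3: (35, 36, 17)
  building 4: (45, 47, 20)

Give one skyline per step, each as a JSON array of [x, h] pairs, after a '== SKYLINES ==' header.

== SKYLINES ==
[[38,20],[50,0]]
[[36,6],[38,20],[50,0]]
[[35,17],[36,6],[38,20],[50,0]]
[[35,17],[36,6],[38,20],[50,0]]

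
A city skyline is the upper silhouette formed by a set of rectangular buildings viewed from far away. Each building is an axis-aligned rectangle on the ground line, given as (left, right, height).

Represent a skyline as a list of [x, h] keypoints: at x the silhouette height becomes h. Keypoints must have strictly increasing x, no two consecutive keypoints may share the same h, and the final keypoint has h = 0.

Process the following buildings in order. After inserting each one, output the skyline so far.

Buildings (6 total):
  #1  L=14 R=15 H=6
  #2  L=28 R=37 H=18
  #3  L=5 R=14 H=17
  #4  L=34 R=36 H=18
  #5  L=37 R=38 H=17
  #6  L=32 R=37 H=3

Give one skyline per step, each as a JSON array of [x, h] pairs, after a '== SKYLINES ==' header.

== SKYLINES ==
[[14,6],[15,0]]
[[14,6],[15,0],[28,18],[37,0]]
[[5,17],[14,6],[15,0],[28,18],[37,0]]
[[5,17],[14,6],[15,0],[28,18],[37,0]]
[[5,17],[14,6],[15,0],[28,18],[37,17],[38,0]]
[[5,17],[14,6],[15,0],[28,18],[37,17],[38,0]]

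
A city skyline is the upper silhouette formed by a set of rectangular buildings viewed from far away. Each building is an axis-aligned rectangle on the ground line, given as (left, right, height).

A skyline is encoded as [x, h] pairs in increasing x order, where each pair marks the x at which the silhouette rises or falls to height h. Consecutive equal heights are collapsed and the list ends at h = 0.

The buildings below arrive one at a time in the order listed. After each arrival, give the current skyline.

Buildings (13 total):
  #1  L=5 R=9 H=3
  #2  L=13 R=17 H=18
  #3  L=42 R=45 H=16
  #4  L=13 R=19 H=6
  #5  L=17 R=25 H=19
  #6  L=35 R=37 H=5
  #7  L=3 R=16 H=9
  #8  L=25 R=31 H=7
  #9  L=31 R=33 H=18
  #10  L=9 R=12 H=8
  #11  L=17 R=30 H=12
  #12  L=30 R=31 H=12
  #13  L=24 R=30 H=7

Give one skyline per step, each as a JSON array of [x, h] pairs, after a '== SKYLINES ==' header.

== SKYLINES ==
[[5,3],[9,0]]
[[5,3],[9,0],[13,18],[17,0]]
[[5,3],[9,0],[13,18],[17,0],[42,16],[45,0]]
[[5,3],[9,0],[13,18],[17,6],[19,0],[42,16],[45,0]]
[[5,3],[9,0],[13,18],[17,19],[25,0],[42,16],[45,0]]
[[5,3],[9,0],[13,18],[17,19],[25,0],[35,5],[37,0],[42,16],[45,0]]
[[3,9],[13,18],[17,19],[25,0],[35,5],[37,0],[42,16],[45,0]]
[[3,9],[13,18],[17,19],[25,7],[31,0],[35,5],[37,0],[42,16],[45,0]]
[[3,9],[13,18],[17,19],[25,7],[31,18],[33,0],[35,5],[37,0],[42,16],[45,0]]
[[3,9],[13,18],[17,19],[25,7],[31,18],[33,0],[35,5],[37,0],[42,16],[45,0]]
[[3,9],[13,18],[17,19],[25,12],[30,7],[31,18],[33,0],[35,5],[37,0],[42,16],[45,0]]
[[3,9],[13,18],[17,19],[25,12],[31,18],[33,0],[35,5],[37,0],[42,16],[45,0]]
[[3,9],[13,18],[17,19],[25,12],[31,18],[33,0],[35,5],[37,0],[42,16],[45,0]]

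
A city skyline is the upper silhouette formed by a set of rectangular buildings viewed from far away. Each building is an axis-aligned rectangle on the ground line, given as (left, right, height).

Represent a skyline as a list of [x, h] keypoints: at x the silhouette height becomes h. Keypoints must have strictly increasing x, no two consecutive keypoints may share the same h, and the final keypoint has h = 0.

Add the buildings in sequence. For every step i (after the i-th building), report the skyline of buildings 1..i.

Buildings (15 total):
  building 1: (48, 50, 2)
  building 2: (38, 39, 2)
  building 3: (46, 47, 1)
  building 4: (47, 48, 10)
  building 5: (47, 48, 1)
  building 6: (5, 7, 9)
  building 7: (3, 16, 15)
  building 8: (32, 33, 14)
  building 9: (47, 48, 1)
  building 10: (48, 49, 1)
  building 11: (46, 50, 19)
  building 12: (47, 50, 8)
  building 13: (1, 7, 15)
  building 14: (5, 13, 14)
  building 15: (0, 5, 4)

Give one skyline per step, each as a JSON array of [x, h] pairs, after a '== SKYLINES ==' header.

== SKYLINES ==
[[48,2],[50,0]]
[[38,2],[39,0],[48,2],[50,0]]
[[38,2],[39,0],[46,1],[47,0],[48,2],[50,0]]
[[38,2],[39,0],[46,1],[47,10],[48,2],[50,0]]
[[38,2],[39,0],[46,1],[47,10],[48,2],[50,0]]
[[5,9],[7,0],[38,2],[39,0],[46,1],[47,10],[48,2],[50,0]]
[[3,15],[16,0],[38,2],[39,0],[46,1],[47,10],[48,2],[50,0]]
[[3,15],[16,0],[32,14],[33,0],[38,2],[39,0],[46,1],[47,10],[48,2],[50,0]]
[[3,15],[16,0],[32,14],[33,0],[38,2],[39,0],[46,1],[47,10],[48,2],[50,0]]
[[3,15],[16,0],[32,14],[33,0],[38,2],[39,0],[46,1],[47,10],[48,2],[50,0]]
[[3,15],[16,0],[32,14],[33,0],[38,2],[39,0],[46,19],[50,0]]
[[3,15],[16,0],[32,14],[33,0],[38,2],[39,0],[46,19],[50,0]]
[[1,15],[16,0],[32,14],[33,0],[38,2],[39,0],[46,19],[50,0]]
[[1,15],[16,0],[32,14],[33,0],[38,2],[39,0],[46,19],[50,0]]
[[0,4],[1,15],[16,0],[32,14],[33,0],[38,2],[39,0],[46,19],[50,0]]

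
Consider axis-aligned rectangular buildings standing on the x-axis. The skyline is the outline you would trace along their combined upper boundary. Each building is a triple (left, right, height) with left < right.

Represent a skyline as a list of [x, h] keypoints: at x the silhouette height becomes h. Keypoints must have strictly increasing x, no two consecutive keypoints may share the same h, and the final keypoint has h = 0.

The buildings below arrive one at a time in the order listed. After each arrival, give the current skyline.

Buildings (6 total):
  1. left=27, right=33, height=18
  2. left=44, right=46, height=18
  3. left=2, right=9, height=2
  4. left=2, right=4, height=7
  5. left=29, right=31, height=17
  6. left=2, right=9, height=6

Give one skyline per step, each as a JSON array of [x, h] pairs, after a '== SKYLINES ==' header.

== SKYLINES ==
[[27,18],[33,0]]
[[27,18],[33,0],[44,18],[46,0]]
[[2,2],[9,0],[27,18],[33,0],[44,18],[46,0]]
[[2,7],[4,2],[9,0],[27,18],[33,0],[44,18],[46,0]]
[[2,7],[4,2],[9,0],[27,18],[33,0],[44,18],[46,0]]
[[2,7],[4,6],[9,0],[27,18],[33,0],[44,18],[46,0]]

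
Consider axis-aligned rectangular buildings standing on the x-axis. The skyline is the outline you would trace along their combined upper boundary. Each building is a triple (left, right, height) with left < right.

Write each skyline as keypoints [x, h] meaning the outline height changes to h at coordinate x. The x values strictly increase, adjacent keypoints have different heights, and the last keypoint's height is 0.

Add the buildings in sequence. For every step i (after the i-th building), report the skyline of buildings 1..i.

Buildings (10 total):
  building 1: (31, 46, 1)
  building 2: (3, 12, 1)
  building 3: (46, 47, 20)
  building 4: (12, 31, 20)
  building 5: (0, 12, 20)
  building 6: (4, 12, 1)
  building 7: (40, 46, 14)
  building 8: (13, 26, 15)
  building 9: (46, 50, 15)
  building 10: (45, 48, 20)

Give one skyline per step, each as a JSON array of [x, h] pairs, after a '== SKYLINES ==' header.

== SKYLINES ==
[[31,1],[46,0]]
[[3,1],[12,0],[31,1],[46,0]]
[[3,1],[12,0],[31,1],[46,20],[47,0]]
[[3,1],[12,20],[31,1],[46,20],[47,0]]
[[0,20],[31,1],[46,20],[47,0]]
[[0,20],[31,1],[46,20],[47,0]]
[[0,20],[31,1],[40,14],[46,20],[47,0]]
[[0,20],[31,1],[40,14],[46,20],[47,0]]
[[0,20],[31,1],[40,14],[46,20],[47,15],[50,0]]
[[0,20],[31,1],[40,14],[45,20],[48,15],[50,0]]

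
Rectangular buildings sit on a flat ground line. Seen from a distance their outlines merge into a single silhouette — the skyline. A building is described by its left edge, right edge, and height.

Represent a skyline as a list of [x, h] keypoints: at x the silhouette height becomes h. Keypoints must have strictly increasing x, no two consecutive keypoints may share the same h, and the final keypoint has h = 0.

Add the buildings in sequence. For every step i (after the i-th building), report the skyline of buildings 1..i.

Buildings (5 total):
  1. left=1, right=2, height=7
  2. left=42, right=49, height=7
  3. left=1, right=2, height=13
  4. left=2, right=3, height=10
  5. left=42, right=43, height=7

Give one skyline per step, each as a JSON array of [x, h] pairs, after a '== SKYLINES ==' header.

== SKYLINES ==
[[1,7],[2,0]]
[[1,7],[2,0],[42,7],[49,0]]
[[1,13],[2,0],[42,7],[49,0]]
[[1,13],[2,10],[3,0],[42,7],[49,0]]
[[1,13],[2,10],[3,0],[42,7],[49,0]]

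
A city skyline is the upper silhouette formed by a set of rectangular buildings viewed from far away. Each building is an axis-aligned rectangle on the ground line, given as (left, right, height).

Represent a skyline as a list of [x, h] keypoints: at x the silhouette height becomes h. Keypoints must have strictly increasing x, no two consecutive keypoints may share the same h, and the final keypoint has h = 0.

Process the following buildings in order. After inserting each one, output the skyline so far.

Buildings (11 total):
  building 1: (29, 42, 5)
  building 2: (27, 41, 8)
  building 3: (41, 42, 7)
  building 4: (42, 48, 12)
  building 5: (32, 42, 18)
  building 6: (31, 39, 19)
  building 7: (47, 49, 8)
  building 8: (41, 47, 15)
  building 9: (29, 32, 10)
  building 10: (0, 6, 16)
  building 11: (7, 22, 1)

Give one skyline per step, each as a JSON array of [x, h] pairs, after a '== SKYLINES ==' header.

== SKYLINES ==
[[29,5],[42,0]]
[[27,8],[41,5],[42,0]]
[[27,8],[41,7],[42,0]]
[[27,8],[41,7],[42,12],[48,0]]
[[27,8],[32,18],[42,12],[48,0]]
[[27,8],[31,19],[39,18],[42,12],[48,0]]
[[27,8],[31,19],[39,18],[42,12],[48,8],[49,0]]
[[27,8],[31,19],[39,18],[42,15],[47,12],[48,8],[49,0]]
[[27,8],[29,10],[31,19],[39,18],[42,15],[47,12],[48,8],[49,0]]
[[0,16],[6,0],[27,8],[29,10],[31,19],[39,18],[42,15],[47,12],[48,8],[49,0]]
[[0,16],[6,0],[7,1],[22,0],[27,8],[29,10],[31,19],[39,18],[42,15],[47,12],[48,8],[49,0]]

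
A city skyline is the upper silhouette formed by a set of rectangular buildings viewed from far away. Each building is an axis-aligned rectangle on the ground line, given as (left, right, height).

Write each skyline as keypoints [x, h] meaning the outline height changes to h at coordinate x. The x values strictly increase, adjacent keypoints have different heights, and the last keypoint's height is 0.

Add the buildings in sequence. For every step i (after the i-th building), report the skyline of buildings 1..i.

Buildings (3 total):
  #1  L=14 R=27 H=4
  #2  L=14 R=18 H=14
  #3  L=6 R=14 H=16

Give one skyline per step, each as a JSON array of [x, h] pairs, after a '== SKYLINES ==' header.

== SKYLINES ==
[[14,4],[27,0]]
[[14,14],[18,4],[27,0]]
[[6,16],[14,14],[18,4],[27,0]]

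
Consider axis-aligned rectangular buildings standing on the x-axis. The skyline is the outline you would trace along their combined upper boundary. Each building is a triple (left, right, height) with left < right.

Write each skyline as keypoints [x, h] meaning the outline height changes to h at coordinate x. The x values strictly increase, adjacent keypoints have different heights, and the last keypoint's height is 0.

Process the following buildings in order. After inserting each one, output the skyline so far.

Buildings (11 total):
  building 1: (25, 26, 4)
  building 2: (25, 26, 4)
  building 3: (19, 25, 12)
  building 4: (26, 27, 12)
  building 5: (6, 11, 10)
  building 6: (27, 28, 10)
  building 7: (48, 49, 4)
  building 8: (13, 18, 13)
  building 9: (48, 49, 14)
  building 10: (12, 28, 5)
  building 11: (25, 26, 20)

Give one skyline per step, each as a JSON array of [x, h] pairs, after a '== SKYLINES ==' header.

== SKYLINES ==
[[25,4],[26,0]]
[[25,4],[26,0]]
[[19,12],[25,4],[26,0]]
[[19,12],[25,4],[26,12],[27,0]]
[[6,10],[11,0],[19,12],[25,4],[26,12],[27,0]]
[[6,10],[11,0],[19,12],[25,4],[26,12],[27,10],[28,0]]
[[6,10],[11,0],[19,12],[25,4],[26,12],[27,10],[28,0],[48,4],[49,0]]
[[6,10],[11,0],[13,13],[18,0],[19,12],[25,4],[26,12],[27,10],[28,0],[48,4],[49,0]]
[[6,10],[11,0],[13,13],[18,0],[19,12],[25,4],[26,12],[27,10],[28,0],[48,14],[49,0]]
[[6,10],[11,0],[12,5],[13,13],[18,5],[19,12],[25,5],[26,12],[27,10],[28,0],[48,14],[49,0]]
[[6,10],[11,0],[12,5],[13,13],[18,5],[19,12],[25,20],[26,12],[27,10],[28,0],[48,14],[49,0]]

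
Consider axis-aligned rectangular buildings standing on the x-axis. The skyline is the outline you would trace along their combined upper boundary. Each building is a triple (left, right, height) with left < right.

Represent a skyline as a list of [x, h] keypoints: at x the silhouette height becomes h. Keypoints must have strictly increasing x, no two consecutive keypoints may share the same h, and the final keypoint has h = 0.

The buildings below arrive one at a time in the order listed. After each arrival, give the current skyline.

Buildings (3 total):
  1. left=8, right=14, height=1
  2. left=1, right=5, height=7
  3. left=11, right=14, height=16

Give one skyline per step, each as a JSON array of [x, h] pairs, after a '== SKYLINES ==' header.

== SKYLINES ==
[[8,1],[14,0]]
[[1,7],[5,0],[8,1],[14,0]]
[[1,7],[5,0],[8,1],[11,16],[14,0]]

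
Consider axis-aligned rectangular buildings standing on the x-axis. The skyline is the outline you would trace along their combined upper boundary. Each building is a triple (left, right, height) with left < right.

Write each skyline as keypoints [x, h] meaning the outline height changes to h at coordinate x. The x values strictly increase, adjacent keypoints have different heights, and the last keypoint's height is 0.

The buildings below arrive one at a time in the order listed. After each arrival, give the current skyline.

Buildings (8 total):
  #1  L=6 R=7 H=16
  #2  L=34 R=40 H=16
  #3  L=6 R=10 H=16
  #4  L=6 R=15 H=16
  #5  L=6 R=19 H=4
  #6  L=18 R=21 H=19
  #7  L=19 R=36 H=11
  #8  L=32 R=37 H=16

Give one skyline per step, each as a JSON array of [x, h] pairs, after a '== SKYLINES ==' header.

== SKYLINES ==
[[6,16],[7,0]]
[[6,16],[7,0],[34,16],[40,0]]
[[6,16],[10,0],[34,16],[40,0]]
[[6,16],[15,0],[34,16],[40,0]]
[[6,16],[15,4],[19,0],[34,16],[40,0]]
[[6,16],[15,4],[18,19],[21,0],[34,16],[40,0]]
[[6,16],[15,4],[18,19],[21,11],[34,16],[40,0]]
[[6,16],[15,4],[18,19],[21,11],[32,16],[40,0]]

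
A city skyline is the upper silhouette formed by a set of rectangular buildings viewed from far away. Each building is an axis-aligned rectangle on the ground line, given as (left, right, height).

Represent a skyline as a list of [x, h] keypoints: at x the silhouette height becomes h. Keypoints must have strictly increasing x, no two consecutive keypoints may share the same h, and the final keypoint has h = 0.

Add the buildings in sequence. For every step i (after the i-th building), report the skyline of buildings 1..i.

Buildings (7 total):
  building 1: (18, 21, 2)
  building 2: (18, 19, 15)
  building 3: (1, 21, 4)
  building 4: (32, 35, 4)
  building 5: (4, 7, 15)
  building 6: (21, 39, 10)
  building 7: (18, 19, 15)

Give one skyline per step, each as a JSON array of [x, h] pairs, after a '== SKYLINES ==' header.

== SKYLINES ==
[[18,2],[21,0]]
[[18,15],[19,2],[21,0]]
[[1,4],[18,15],[19,4],[21,0]]
[[1,4],[18,15],[19,4],[21,0],[32,4],[35,0]]
[[1,4],[4,15],[7,4],[18,15],[19,4],[21,0],[32,4],[35,0]]
[[1,4],[4,15],[7,4],[18,15],[19,4],[21,10],[39,0]]
[[1,4],[4,15],[7,4],[18,15],[19,4],[21,10],[39,0]]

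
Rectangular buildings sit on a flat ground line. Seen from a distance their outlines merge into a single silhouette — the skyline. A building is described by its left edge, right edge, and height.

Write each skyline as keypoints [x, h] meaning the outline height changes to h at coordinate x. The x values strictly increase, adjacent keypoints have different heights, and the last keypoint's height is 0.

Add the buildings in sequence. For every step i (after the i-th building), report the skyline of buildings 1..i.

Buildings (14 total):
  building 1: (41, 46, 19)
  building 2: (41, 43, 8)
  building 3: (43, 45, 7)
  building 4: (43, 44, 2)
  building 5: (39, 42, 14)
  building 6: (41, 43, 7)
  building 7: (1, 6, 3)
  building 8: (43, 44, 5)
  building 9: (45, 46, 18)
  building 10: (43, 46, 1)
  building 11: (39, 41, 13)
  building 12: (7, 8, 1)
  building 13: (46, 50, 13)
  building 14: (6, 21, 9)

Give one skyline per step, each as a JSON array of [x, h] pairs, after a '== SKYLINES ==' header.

== SKYLINES ==
[[41,19],[46,0]]
[[41,19],[46,0]]
[[41,19],[46,0]]
[[41,19],[46,0]]
[[39,14],[41,19],[46,0]]
[[39,14],[41,19],[46,0]]
[[1,3],[6,0],[39,14],[41,19],[46,0]]
[[1,3],[6,0],[39,14],[41,19],[46,0]]
[[1,3],[6,0],[39,14],[41,19],[46,0]]
[[1,3],[6,0],[39,14],[41,19],[46,0]]
[[1,3],[6,0],[39,14],[41,19],[46,0]]
[[1,3],[6,0],[7,1],[8,0],[39,14],[41,19],[46,0]]
[[1,3],[6,0],[7,1],[8,0],[39,14],[41,19],[46,13],[50,0]]
[[1,3],[6,9],[21,0],[39,14],[41,19],[46,13],[50,0]]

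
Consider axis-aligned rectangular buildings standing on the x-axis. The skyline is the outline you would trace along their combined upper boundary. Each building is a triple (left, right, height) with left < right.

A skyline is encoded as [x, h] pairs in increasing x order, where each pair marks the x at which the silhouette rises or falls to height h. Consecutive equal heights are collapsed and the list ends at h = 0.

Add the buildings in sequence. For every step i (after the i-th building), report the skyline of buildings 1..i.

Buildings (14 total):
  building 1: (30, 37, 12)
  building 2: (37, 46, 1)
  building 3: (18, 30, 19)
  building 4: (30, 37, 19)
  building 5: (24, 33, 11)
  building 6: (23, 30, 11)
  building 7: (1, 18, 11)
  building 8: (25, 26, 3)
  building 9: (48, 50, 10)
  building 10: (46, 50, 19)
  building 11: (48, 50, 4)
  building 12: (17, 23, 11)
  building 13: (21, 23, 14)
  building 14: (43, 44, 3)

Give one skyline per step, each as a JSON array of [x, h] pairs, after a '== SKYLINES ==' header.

== SKYLINES ==
[[30,12],[37,0]]
[[30,12],[37,1],[46,0]]
[[18,19],[30,12],[37,1],[46,0]]
[[18,19],[37,1],[46,0]]
[[18,19],[37,1],[46,0]]
[[18,19],[37,1],[46,0]]
[[1,11],[18,19],[37,1],[46,0]]
[[1,11],[18,19],[37,1],[46,0]]
[[1,11],[18,19],[37,1],[46,0],[48,10],[50,0]]
[[1,11],[18,19],[37,1],[46,19],[50,0]]
[[1,11],[18,19],[37,1],[46,19],[50,0]]
[[1,11],[18,19],[37,1],[46,19],[50,0]]
[[1,11],[18,19],[37,1],[46,19],[50,0]]
[[1,11],[18,19],[37,1],[43,3],[44,1],[46,19],[50,0]]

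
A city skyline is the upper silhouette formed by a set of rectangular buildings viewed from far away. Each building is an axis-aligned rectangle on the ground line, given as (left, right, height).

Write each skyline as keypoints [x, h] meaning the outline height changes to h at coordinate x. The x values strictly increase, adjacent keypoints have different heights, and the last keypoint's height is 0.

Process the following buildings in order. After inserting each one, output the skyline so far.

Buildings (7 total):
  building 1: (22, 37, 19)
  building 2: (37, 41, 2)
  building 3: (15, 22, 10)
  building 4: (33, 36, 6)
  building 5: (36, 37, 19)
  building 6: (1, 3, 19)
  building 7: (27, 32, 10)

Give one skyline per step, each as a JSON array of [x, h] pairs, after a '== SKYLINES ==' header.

== SKYLINES ==
[[22,19],[37,0]]
[[22,19],[37,2],[41,0]]
[[15,10],[22,19],[37,2],[41,0]]
[[15,10],[22,19],[37,2],[41,0]]
[[15,10],[22,19],[37,2],[41,0]]
[[1,19],[3,0],[15,10],[22,19],[37,2],[41,0]]
[[1,19],[3,0],[15,10],[22,19],[37,2],[41,0]]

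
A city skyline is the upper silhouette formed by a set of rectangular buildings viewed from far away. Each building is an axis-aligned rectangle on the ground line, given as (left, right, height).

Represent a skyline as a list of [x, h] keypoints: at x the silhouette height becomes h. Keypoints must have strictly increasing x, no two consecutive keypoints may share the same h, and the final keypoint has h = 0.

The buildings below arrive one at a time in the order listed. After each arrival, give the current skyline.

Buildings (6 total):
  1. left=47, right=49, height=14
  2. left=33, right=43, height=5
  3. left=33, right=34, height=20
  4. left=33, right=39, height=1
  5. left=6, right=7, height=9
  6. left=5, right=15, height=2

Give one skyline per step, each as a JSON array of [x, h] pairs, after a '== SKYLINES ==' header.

== SKYLINES ==
[[47,14],[49,0]]
[[33,5],[43,0],[47,14],[49,0]]
[[33,20],[34,5],[43,0],[47,14],[49,0]]
[[33,20],[34,5],[43,0],[47,14],[49,0]]
[[6,9],[7,0],[33,20],[34,5],[43,0],[47,14],[49,0]]
[[5,2],[6,9],[7,2],[15,0],[33,20],[34,5],[43,0],[47,14],[49,0]]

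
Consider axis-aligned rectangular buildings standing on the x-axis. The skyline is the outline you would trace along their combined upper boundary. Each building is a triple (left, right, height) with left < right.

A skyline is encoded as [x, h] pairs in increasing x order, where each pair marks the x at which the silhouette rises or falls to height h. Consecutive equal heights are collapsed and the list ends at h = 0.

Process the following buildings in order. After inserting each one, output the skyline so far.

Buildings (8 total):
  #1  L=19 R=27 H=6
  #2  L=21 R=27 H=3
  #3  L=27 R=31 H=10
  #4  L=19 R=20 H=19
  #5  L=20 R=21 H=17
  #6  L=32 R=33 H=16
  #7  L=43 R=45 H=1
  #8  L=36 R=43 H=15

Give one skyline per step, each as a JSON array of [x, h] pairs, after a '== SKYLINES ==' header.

== SKYLINES ==
[[19,6],[27,0]]
[[19,6],[27,0]]
[[19,6],[27,10],[31,0]]
[[19,19],[20,6],[27,10],[31,0]]
[[19,19],[20,17],[21,6],[27,10],[31,0]]
[[19,19],[20,17],[21,6],[27,10],[31,0],[32,16],[33,0]]
[[19,19],[20,17],[21,6],[27,10],[31,0],[32,16],[33,0],[43,1],[45,0]]
[[19,19],[20,17],[21,6],[27,10],[31,0],[32,16],[33,0],[36,15],[43,1],[45,0]]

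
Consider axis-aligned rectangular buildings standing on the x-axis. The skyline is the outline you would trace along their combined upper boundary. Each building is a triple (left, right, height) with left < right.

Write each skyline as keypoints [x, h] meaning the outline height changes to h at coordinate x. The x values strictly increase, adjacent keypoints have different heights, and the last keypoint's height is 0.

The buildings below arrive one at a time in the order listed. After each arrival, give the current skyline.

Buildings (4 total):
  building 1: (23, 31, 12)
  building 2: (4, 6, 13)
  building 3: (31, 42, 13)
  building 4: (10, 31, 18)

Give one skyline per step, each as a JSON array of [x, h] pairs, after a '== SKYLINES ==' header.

== SKYLINES ==
[[23,12],[31,0]]
[[4,13],[6,0],[23,12],[31,0]]
[[4,13],[6,0],[23,12],[31,13],[42,0]]
[[4,13],[6,0],[10,18],[31,13],[42,0]]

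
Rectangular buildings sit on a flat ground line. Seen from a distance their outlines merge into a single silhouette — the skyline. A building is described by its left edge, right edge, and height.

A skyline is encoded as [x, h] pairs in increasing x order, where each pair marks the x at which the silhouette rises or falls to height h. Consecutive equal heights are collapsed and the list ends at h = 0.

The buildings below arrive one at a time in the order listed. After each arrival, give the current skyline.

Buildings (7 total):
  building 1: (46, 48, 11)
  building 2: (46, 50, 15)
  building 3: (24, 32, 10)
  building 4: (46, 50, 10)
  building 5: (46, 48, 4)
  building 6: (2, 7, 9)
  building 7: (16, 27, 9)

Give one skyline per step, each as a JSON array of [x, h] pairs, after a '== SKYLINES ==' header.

== SKYLINES ==
[[46,11],[48,0]]
[[46,15],[50,0]]
[[24,10],[32,0],[46,15],[50,0]]
[[24,10],[32,0],[46,15],[50,0]]
[[24,10],[32,0],[46,15],[50,0]]
[[2,9],[7,0],[24,10],[32,0],[46,15],[50,0]]
[[2,9],[7,0],[16,9],[24,10],[32,0],[46,15],[50,0]]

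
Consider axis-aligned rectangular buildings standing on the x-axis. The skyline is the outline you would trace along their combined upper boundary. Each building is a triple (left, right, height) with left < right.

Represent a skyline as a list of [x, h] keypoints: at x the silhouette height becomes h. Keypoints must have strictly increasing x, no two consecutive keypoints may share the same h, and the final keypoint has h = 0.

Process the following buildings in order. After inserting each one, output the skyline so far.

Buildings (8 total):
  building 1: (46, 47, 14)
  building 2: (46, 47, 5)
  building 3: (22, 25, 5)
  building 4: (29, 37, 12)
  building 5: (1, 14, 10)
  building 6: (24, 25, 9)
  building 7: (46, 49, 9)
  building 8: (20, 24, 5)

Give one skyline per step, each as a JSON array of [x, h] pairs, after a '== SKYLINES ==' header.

== SKYLINES ==
[[46,14],[47,0]]
[[46,14],[47,0]]
[[22,5],[25,0],[46,14],[47,0]]
[[22,5],[25,0],[29,12],[37,0],[46,14],[47,0]]
[[1,10],[14,0],[22,5],[25,0],[29,12],[37,0],[46,14],[47,0]]
[[1,10],[14,0],[22,5],[24,9],[25,0],[29,12],[37,0],[46,14],[47,0]]
[[1,10],[14,0],[22,5],[24,9],[25,0],[29,12],[37,0],[46,14],[47,9],[49,0]]
[[1,10],[14,0],[20,5],[24,9],[25,0],[29,12],[37,0],[46,14],[47,9],[49,0]]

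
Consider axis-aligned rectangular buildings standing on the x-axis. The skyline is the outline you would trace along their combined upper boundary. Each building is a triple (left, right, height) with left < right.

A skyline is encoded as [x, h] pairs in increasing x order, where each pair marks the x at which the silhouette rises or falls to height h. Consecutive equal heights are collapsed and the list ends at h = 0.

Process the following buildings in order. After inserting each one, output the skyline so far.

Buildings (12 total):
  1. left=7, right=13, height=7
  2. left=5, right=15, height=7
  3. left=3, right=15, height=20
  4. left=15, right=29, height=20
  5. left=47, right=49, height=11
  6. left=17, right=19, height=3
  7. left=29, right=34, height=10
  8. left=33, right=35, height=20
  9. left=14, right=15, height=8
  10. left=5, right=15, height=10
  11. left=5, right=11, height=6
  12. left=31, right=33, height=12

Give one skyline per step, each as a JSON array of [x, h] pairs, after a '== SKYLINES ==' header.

== SKYLINES ==
[[7,7],[13,0]]
[[5,7],[15,0]]
[[3,20],[15,0]]
[[3,20],[29,0]]
[[3,20],[29,0],[47,11],[49,0]]
[[3,20],[29,0],[47,11],[49,0]]
[[3,20],[29,10],[34,0],[47,11],[49,0]]
[[3,20],[29,10],[33,20],[35,0],[47,11],[49,0]]
[[3,20],[29,10],[33,20],[35,0],[47,11],[49,0]]
[[3,20],[29,10],[33,20],[35,0],[47,11],[49,0]]
[[3,20],[29,10],[33,20],[35,0],[47,11],[49,0]]
[[3,20],[29,10],[31,12],[33,20],[35,0],[47,11],[49,0]]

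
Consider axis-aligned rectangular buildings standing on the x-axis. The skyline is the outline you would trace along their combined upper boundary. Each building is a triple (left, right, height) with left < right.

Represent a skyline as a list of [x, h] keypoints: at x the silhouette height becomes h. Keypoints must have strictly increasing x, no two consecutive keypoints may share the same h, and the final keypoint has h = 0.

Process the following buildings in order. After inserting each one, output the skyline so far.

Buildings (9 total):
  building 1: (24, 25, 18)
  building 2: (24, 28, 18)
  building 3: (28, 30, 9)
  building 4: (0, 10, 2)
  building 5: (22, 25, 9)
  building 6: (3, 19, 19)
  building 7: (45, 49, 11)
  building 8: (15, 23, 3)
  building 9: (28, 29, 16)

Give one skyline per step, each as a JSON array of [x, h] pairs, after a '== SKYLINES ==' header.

== SKYLINES ==
[[24,18],[25,0]]
[[24,18],[28,0]]
[[24,18],[28,9],[30,0]]
[[0,2],[10,0],[24,18],[28,9],[30,0]]
[[0,2],[10,0],[22,9],[24,18],[28,9],[30,0]]
[[0,2],[3,19],[19,0],[22,9],[24,18],[28,9],[30,0]]
[[0,2],[3,19],[19,0],[22,9],[24,18],[28,9],[30,0],[45,11],[49,0]]
[[0,2],[3,19],[19,3],[22,9],[24,18],[28,9],[30,0],[45,11],[49,0]]
[[0,2],[3,19],[19,3],[22,9],[24,18],[28,16],[29,9],[30,0],[45,11],[49,0]]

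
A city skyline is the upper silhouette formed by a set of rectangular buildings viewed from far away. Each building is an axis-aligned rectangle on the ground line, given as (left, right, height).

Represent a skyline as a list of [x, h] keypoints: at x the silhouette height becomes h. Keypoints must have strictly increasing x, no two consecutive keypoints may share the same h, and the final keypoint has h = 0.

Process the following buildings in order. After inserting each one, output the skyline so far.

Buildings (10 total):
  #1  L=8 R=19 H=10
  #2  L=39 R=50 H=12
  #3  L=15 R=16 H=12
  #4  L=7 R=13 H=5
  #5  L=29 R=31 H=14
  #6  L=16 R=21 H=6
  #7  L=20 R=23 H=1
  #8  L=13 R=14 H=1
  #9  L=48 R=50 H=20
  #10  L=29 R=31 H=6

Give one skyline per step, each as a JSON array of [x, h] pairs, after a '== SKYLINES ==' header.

== SKYLINES ==
[[8,10],[19,0]]
[[8,10],[19,0],[39,12],[50,0]]
[[8,10],[15,12],[16,10],[19,0],[39,12],[50,0]]
[[7,5],[8,10],[15,12],[16,10],[19,0],[39,12],[50,0]]
[[7,5],[8,10],[15,12],[16,10],[19,0],[29,14],[31,0],[39,12],[50,0]]
[[7,5],[8,10],[15,12],[16,10],[19,6],[21,0],[29,14],[31,0],[39,12],[50,0]]
[[7,5],[8,10],[15,12],[16,10],[19,6],[21,1],[23,0],[29,14],[31,0],[39,12],[50,0]]
[[7,5],[8,10],[15,12],[16,10],[19,6],[21,1],[23,0],[29,14],[31,0],[39,12],[50,0]]
[[7,5],[8,10],[15,12],[16,10],[19,6],[21,1],[23,0],[29,14],[31,0],[39,12],[48,20],[50,0]]
[[7,5],[8,10],[15,12],[16,10],[19,6],[21,1],[23,0],[29,14],[31,0],[39,12],[48,20],[50,0]]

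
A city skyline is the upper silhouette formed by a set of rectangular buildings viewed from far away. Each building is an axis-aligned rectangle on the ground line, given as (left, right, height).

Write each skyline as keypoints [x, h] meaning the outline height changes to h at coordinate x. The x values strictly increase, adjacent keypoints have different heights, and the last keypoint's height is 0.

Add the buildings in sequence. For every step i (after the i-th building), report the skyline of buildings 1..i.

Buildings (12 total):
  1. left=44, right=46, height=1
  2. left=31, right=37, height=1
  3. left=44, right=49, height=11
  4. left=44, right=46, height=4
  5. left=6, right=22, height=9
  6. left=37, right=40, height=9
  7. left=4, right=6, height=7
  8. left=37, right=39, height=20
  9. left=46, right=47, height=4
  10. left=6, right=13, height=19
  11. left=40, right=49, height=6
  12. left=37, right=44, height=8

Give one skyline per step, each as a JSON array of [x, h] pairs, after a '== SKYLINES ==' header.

== SKYLINES ==
[[44,1],[46,0]]
[[31,1],[37,0],[44,1],[46,0]]
[[31,1],[37,0],[44,11],[49,0]]
[[31,1],[37,0],[44,11],[49,0]]
[[6,9],[22,0],[31,1],[37,0],[44,11],[49,0]]
[[6,9],[22,0],[31,1],[37,9],[40,0],[44,11],[49,0]]
[[4,7],[6,9],[22,0],[31,1],[37,9],[40,0],[44,11],[49,0]]
[[4,7],[6,9],[22,0],[31,1],[37,20],[39,9],[40,0],[44,11],[49,0]]
[[4,7],[6,9],[22,0],[31,1],[37,20],[39,9],[40,0],[44,11],[49,0]]
[[4,7],[6,19],[13,9],[22,0],[31,1],[37,20],[39,9],[40,0],[44,11],[49,0]]
[[4,7],[6,19],[13,9],[22,0],[31,1],[37,20],[39,9],[40,6],[44,11],[49,0]]
[[4,7],[6,19],[13,9],[22,0],[31,1],[37,20],[39,9],[40,8],[44,11],[49,0]]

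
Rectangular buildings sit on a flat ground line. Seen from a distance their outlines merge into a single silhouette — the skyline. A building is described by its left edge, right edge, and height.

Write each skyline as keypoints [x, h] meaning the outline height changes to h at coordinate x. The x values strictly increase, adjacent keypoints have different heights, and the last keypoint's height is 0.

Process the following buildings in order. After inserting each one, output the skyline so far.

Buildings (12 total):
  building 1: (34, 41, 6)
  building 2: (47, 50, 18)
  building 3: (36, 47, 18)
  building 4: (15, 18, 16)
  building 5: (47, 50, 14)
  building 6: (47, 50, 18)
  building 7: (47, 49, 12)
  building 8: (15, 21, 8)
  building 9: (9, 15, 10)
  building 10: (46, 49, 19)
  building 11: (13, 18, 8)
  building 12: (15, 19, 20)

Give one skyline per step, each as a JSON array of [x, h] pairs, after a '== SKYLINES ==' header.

== SKYLINES ==
[[34,6],[41,0]]
[[34,6],[41,0],[47,18],[50,0]]
[[34,6],[36,18],[50,0]]
[[15,16],[18,0],[34,6],[36,18],[50,0]]
[[15,16],[18,0],[34,6],[36,18],[50,0]]
[[15,16],[18,0],[34,6],[36,18],[50,0]]
[[15,16],[18,0],[34,6],[36,18],[50,0]]
[[15,16],[18,8],[21,0],[34,6],[36,18],[50,0]]
[[9,10],[15,16],[18,8],[21,0],[34,6],[36,18],[50,0]]
[[9,10],[15,16],[18,8],[21,0],[34,6],[36,18],[46,19],[49,18],[50,0]]
[[9,10],[15,16],[18,8],[21,0],[34,6],[36,18],[46,19],[49,18],[50,0]]
[[9,10],[15,20],[19,8],[21,0],[34,6],[36,18],[46,19],[49,18],[50,0]]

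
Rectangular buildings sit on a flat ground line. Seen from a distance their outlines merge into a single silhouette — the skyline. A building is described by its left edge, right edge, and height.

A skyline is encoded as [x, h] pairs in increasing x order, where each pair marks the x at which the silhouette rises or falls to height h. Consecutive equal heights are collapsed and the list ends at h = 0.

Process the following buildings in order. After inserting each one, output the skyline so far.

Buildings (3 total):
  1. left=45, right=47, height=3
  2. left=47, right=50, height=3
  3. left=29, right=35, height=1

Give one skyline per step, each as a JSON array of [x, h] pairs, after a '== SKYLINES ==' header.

== SKYLINES ==
[[45,3],[47,0]]
[[45,3],[50,0]]
[[29,1],[35,0],[45,3],[50,0]]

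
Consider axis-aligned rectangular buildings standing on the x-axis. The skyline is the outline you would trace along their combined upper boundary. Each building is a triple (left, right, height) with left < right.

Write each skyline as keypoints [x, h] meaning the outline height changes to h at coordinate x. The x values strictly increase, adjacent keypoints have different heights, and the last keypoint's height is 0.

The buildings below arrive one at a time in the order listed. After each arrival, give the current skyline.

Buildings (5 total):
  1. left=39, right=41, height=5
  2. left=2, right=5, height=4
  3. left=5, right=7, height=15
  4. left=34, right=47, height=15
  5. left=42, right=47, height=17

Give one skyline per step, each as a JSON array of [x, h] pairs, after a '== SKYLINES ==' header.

== SKYLINES ==
[[39,5],[41,0]]
[[2,4],[5,0],[39,5],[41,0]]
[[2,4],[5,15],[7,0],[39,5],[41,0]]
[[2,4],[5,15],[7,0],[34,15],[47,0]]
[[2,4],[5,15],[7,0],[34,15],[42,17],[47,0]]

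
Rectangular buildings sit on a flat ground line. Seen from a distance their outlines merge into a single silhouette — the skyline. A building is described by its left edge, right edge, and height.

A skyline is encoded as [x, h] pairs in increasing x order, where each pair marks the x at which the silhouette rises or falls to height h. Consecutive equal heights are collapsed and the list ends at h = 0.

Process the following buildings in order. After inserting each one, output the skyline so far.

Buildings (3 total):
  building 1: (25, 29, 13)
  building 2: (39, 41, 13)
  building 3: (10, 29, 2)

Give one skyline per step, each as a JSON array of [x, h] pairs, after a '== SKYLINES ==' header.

== SKYLINES ==
[[25,13],[29,0]]
[[25,13],[29,0],[39,13],[41,0]]
[[10,2],[25,13],[29,0],[39,13],[41,0]]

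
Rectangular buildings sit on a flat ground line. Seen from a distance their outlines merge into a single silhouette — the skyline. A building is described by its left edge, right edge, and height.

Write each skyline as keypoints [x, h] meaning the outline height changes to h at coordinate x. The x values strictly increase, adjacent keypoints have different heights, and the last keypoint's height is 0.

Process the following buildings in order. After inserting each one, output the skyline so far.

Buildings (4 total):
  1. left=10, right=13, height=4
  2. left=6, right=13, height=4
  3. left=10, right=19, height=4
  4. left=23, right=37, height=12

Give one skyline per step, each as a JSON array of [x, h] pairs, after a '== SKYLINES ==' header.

== SKYLINES ==
[[10,4],[13,0]]
[[6,4],[13,0]]
[[6,4],[19,0]]
[[6,4],[19,0],[23,12],[37,0]]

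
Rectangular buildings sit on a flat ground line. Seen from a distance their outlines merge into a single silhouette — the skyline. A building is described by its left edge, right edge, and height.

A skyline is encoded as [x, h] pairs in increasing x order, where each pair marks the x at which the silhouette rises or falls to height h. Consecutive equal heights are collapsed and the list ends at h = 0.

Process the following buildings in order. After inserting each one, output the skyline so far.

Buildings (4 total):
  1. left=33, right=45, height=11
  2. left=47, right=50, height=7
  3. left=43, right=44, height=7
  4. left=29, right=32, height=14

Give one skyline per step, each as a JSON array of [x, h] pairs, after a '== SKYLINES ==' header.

== SKYLINES ==
[[33,11],[45,0]]
[[33,11],[45,0],[47,7],[50,0]]
[[33,11],[45,0],[47,7],[50,0]]
[[29,14],[32,0],[33,11],[45,0],[47,7],[50,0]]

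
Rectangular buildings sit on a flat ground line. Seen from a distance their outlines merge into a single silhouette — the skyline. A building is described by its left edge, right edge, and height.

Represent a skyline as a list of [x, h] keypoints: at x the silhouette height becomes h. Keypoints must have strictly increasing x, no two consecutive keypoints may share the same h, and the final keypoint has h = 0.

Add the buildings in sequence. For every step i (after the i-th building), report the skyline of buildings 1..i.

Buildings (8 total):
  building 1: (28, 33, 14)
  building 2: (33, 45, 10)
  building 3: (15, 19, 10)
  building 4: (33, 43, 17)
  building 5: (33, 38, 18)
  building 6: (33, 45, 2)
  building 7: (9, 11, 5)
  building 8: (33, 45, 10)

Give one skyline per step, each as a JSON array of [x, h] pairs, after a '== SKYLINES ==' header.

== SKYLINES ==
[[28,14],[33,0]]
[[28,14],[33,10],[45,0]]
[[15,10],[19,0],[28,14],[33,10],[45,0]]
[[15,10],[19,0],[28,14],[33,17],[43,10],[45,0]]
[[15,10],[19,0],[28,14],[33,18],[38,17],[43,10],[45,0]]
[[15,10],[19,0],[28,14],[33,18],[38,17],[43,10],[45,0]]
[[9,5],[11,0],[15,10],[19,0],[28,14],[33,18],[38,17],[43,10],[45,0]]
[[9,5],[11,0],[15,10],[19,0],[28,14],[33,18],[38,17],[43,10],[45,0]]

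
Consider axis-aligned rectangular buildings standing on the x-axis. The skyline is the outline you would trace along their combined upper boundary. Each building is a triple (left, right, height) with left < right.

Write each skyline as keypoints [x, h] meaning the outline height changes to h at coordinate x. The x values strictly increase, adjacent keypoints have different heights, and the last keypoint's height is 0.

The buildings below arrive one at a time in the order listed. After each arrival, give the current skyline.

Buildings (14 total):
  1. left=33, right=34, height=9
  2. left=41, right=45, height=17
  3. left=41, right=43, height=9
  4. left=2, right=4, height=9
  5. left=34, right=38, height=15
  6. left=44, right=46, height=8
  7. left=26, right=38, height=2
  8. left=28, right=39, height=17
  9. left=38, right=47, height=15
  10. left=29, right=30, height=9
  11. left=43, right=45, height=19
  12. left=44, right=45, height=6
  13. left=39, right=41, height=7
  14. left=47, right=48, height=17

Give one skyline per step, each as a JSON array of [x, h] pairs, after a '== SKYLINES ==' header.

== SKYLINES ==
[[33,9],[34,0]]
[[33,9],[34,0],[41,17],[45,0]]
[[33,9],[34,0],[41,17],[45,0]]
[[2,9],[4,0],[33,9],[34,0],[41,17],[45,0]]
[[2,9],[4,0],[33,9],[34,15],[38,0],[41,17],[45,0]]
[[2,9],[4,0],[33,9],[34,15],[38,0],[41,17],[45,8],[46,0]]
[[2,9],[4,0],[26,2],[33,9],[34,15],[38,0],[41,17],[45,8],[46,0]]
[[2,9],[4,0],[26,2],[28,17],[39,0],[41,17],[45,8],[46,0]]
[[2,9],[4,0],[26,2],[28,17],[39,15],[41,17],[45,15],[47,0]]
[[2,9],[4,0],[26,2],[28,17],[39,15],[41,17],[45,15],[47,0]]
[[2,9],[4,0],[26,2],[28,17],[39,15],[41,17],[43,19],[45,15],[47,0]]
[[2,9],[4,0],[26,2],[28,17],[39,15],[41,17],[43,19],[45,15],[47,0]]
[[2,9],[4,0],[26,2],[28,17],[39,15],[41,17],[43,19],[45,15],[47,0]]
[[2,9],[4,0],[26,2],[28,17],[39,15],[41,17],[43,19],[45,15],[47,17],[48,0]]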